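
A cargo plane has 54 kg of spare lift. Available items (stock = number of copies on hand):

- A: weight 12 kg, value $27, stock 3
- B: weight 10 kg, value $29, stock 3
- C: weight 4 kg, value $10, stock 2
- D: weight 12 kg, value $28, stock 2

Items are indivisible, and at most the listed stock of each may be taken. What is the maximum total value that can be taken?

Best selections within weight 54 and stock limits:
- 3×B + 2×D: weight 54, value 143
- 1×A + 3×B + 1×D: weight 54, value 142
- 2×A + 3×B: weight 54, value 141
- 3×B + 2×C + 1×D: weight 50, value 135
Best: $143.

$143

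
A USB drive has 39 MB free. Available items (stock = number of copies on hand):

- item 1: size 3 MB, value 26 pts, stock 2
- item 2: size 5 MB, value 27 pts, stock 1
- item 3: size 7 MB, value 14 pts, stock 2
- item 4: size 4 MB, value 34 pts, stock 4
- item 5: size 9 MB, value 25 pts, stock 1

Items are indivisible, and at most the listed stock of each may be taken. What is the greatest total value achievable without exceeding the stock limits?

240 pts

Top feasible selections:
- 2×item 1 + 1×item 2 + 4×item 4 + 1×item 5: size 36, value 240
- 2×item 1 + 1×item 2 + 1×item 3 + 4×item 4: size 34, value 229
Best: 240 pts.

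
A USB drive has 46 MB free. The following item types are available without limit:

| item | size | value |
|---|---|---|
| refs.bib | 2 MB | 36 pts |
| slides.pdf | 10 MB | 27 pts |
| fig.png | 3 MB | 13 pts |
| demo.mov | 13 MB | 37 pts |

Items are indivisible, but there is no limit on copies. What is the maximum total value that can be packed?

Best value-per-unit is refs.bib at 36/2, and filling with it alone uses size 23×2=46. No mix of the others beats 23×36 = 828.

828 pts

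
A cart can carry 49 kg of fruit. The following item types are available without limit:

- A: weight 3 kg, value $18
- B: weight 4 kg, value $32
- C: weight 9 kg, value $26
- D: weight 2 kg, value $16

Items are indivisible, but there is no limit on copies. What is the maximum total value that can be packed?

Best value-per-unit is B at 32/4; filling with it alone gives 12×32 = 384.
Optimal mix: 1×A + 11×B + 1×D → weight 49, value 386.

$386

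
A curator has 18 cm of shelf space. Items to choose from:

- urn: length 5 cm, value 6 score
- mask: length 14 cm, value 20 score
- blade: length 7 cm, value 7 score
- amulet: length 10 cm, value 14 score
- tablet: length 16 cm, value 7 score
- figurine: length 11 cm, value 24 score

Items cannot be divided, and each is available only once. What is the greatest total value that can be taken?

Check high-value combinations within 18 cm:
- blade+figurine: length 7+11=18, value 7+24=31
- urn+figurine: length 5+11=16, value 6+24=30
- figurine: length 11, value 24
- blade+amulet: length 7+10=17, value 7+14=21
Best: 31 score.

31 score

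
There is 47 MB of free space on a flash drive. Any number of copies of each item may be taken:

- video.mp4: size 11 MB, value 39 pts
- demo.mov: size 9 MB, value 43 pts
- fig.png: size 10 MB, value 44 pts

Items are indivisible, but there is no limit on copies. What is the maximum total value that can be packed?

217 pts

Best value-per-unit is demo.mov at 43/9; filling with it alone gives 5×43 = 215.
Optimal mix: 3×demo.mov + 2×fig.png → size 47, value 217.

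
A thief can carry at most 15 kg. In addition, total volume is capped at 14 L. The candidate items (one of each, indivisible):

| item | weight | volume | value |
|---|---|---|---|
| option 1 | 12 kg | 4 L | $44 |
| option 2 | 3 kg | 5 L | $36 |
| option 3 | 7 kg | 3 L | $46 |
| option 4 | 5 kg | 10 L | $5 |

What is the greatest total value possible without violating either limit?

Feasible sets respecting both limits:
- option 2+option 3: weight 10, volume 8, value 82
- option 1+option 2: weight 15, volume 9, value 80
- option 3+option 4: weight 12, volume 13, value 51
Best: $82.

$82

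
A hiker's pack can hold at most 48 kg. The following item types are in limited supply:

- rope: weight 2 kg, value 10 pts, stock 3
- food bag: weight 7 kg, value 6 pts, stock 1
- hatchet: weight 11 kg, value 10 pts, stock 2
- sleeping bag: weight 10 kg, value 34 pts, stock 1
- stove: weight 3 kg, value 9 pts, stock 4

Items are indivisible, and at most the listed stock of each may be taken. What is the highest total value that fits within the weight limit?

116 pts

Top feasible selections:
- 3×rope + 1×food bag + 1×hatchet + 1×sleeping bag + 4×stove: weight 46, value 116
- 3×rope + 2×hatchet + 1×sleeping bag + 3×stove: weight 47, value 111
- 3×rope + 1×hatchet + 1×sleeping bag + 4×stove: weight 39, value 110
- 2×rope + 2×hatchet + 1×sleeping bag + 4×stove: weight 48, value 110
Best: 116 pts.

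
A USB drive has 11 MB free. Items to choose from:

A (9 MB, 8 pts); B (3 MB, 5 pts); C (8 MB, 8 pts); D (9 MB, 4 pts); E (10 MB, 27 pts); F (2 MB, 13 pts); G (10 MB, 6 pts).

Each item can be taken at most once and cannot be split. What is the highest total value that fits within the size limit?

Check high-value combinations within 11 MB:
- E: size 10, value 27
- C+F: size 8+2=10, value 8+13=21
- A+F: size 9+2=11, value 8+13=21
Best: 27 pts.

27 pts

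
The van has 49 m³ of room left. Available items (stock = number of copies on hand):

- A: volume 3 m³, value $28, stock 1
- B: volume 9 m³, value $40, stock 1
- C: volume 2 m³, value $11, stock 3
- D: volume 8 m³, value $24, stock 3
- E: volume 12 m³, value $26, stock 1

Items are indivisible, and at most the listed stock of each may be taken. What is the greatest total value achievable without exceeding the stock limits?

Best selections within volume 49 and stock limits:
- 1×A + 1×B + 3×C + 2×D + 1×E: volume 46, value 175
- 1×A + 1×B + 3×C + 3×D: volume 42, value 173
Best: $175.

$175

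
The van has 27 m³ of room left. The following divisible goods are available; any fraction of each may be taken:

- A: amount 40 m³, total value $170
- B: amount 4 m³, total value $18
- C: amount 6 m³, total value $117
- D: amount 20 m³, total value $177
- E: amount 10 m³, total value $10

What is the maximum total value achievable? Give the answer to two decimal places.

298.50

Take in order of value per unit:
- C (117/6 per unit): all 6 → value 117, running total 117.00
- D (177/20 per unit): all 20 → value 177, running total 294.00
- B (18/4 per unit): 1 of 4 → value 1×18/4 = 4.5000, running total 298.50
Total 298.50.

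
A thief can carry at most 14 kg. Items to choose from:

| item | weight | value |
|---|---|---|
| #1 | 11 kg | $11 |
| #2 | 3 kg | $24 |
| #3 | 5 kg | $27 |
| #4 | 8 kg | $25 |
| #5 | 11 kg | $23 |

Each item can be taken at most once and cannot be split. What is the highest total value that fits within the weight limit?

Check high-value combinations within 14 kg:
- #3+#4: weight 5+8=13, value 27+25=52
- #2+#3: weight 3+5=8, value 24+27=51
- #2+#4: weight 3+8=11, value 24+25=49
Best: $52.

$52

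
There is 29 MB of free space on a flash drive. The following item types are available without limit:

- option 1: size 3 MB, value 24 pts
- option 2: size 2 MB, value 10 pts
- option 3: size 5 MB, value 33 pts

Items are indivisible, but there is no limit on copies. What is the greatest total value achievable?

Best value-per-unit is option 1 at 24/3; filling with it alone gives 9×24 = 216.
Optimal mix: 9×option 1 + 1×option 2 → size 29, value 226.

226 pts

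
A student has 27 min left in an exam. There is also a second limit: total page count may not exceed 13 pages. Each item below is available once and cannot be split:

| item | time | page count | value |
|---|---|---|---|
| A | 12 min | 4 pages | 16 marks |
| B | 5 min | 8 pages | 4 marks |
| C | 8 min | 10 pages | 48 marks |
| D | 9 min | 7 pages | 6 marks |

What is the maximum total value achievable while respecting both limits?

Feasible sets respecting both limits:
- C: time 8, page count 10, value 48
- A+D: time 21, page count 11, value 22
- A+B: time 17, page count 12, value 20
- A: time 12, page count 4, value 16
Best: 48 marks.

48 marks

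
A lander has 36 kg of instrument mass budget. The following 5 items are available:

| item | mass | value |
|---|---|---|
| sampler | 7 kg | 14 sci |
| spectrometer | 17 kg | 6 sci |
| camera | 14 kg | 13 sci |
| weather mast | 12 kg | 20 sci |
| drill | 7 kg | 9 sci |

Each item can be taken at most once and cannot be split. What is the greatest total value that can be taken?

47 sci

This is a 0/1 knapsack; check combinations near the capacity.
- sampler+camera+weather mast: mass 7+14+12=33, value 14+13+20=47
- sampler+weather mast+drill: mass 7+12+7=26, value 14+20+9=43
- camera+weather mast+drill: mass 14+12+7=33, value 13+20+9=42
- sampler+spectrometer+weather mast: mass 7+17+12=36, value 14+6+20=40
Best: 47 sci.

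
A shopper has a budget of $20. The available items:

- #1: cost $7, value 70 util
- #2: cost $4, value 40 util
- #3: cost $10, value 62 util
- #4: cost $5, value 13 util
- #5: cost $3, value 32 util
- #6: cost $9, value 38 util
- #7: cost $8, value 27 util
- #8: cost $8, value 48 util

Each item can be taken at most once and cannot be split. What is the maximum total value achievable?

This is a 0/1 knapsack; check combinations near the capacity.
- #1+#3+#5: cost 7+10+3=20, value 70+62+32=164
- #1+#2+#8: cost 7+4+8=19, value 70+40+48=158
- #1+#2+#4+#5: cost 7+4+5+3=19, value 70+40+13+32=155
- #1+#5+#8: cost 7+3+8=18, value 70+32+48=150
- #1+#2+#6: cost 7+4+9=20, value 70+40+38=148
Best: 164 util.

164 util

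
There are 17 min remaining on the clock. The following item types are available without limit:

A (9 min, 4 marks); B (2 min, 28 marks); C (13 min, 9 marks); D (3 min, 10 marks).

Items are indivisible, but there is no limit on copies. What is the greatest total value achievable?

Best value-per-unit is B at 28/2, and filling with it alone uses time 8×2=16. No mix of the others beats 8×28 = 224.

224 marks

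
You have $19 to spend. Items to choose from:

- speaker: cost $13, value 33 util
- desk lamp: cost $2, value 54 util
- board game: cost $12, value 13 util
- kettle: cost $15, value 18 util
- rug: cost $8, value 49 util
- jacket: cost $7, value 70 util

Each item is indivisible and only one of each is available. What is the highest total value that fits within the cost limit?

Check high-value combinations within $19:
- desk lamp+rug+jacket: cost 2+8+7=17, value 54+49+70=173
- desk lamp+jacket: cost 2+7=9, value 54+70=124
- rug+jacket: cost 8+7=15, value 49+70=119
- desk lamp+rug: cost 2+8=10, value 54+49=103
Best: 173 util.

173 util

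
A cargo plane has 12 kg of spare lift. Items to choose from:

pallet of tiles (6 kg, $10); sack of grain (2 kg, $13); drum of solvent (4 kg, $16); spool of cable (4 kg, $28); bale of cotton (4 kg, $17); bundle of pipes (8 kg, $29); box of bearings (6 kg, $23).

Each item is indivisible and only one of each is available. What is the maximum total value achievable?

Check high-value combinations within 12 kg:
- sack of grain+spool of cable+box of bearings: weight 2+4+6=12, value 13+28+23=64
- drum of solvent+spool of cable+bale of cotton: weight 4+4+4=12, value 16+28+17=61
- sack of grain+spool of cable+bale of cotton: weight 2+4+4=10, value 13+28+17=58
- sack of grain+drum of solvent+spool of cable: weight 2+4+4=10, value 13+16+28=57
Best: $64.

$64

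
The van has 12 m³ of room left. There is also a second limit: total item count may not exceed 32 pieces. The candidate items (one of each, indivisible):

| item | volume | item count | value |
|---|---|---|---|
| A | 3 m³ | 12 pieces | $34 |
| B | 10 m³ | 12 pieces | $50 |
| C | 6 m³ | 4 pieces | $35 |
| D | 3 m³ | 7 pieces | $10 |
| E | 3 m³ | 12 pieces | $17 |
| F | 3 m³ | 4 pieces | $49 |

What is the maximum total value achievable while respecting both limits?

Feasible sets respecting both limits:
- A+C+F: volume 12, item count 20, value 118
- C+E+F: volume 12, item count 20, value 101
- A+E+F: volume 9, item count 28, value 100
- C+D+F: volume 12, item count 15, value 94
Best: $118.

$118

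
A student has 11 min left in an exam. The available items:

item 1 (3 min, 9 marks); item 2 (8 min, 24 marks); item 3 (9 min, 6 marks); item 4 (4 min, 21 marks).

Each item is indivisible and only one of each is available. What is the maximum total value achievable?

Check high-value combinations within 11 min:
- item 1+item 2: time 3+8=11, value 9+24=33
- item 1+item 4: time 3+4=7, value 9+21=30
- item 2: time 8, value 24
- item 4: time 4, value 21
- item 1: time 3, value 9
Best: 33 marks.

33 marks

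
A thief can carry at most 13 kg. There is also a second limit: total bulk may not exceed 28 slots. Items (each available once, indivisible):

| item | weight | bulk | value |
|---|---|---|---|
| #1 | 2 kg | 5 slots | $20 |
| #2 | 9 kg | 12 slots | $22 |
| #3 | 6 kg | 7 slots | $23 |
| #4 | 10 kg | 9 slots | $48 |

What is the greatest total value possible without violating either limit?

Feasible sets respecting both limits:
- #1+#4: weight 12, bulk 14, value 68
- #4: weight 10, bulk 9, value 48
- #1+#3: weight 8, bulk 12, value 43
Best: $68.

$68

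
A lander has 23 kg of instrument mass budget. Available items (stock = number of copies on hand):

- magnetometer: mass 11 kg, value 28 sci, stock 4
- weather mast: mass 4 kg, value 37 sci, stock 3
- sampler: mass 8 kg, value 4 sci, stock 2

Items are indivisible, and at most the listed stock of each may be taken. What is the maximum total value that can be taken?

Best selections within mass 23 and stock limits:
- 1×magnetometer + 3×weather mast: mass 23, value 139
- 3×weather mast + 1×sampler: mass 20, value 115
Best: 139 sci.

139 sci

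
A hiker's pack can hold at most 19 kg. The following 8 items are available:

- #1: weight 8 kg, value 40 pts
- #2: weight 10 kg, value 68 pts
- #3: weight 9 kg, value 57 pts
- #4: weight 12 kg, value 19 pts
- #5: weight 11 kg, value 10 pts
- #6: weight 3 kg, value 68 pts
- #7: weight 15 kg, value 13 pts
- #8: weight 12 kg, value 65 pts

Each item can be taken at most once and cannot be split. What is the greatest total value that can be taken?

136 pts

Check high-value combinations within 19 kg:
- #2+#6: weight 10+3=13, value 68+68=136
- #6+#8: weight 3+12=15, value 68+65=133
- #3+#6: weight 9+3=12, value 57+68=125
- #2+#3: weight 10+9=19, value 68+57=125
Best: 136 pts.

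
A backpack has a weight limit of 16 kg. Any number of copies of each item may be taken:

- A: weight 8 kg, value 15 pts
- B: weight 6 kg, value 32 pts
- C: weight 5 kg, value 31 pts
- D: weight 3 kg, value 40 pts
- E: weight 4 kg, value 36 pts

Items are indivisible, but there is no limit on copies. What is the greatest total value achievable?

200 pts

Best value-per-unit is D at 40/3, and filling with it alone uses weight 5×3=15. No mix of the others beats 5×40 = 200.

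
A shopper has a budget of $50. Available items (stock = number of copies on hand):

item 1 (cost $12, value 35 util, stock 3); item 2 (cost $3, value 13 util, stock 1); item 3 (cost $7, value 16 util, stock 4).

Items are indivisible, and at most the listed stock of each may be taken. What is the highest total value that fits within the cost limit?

Best selections within cost 50 and stock limits:
- 3×item 1 + 2×item 3: cost 50, value 137
- 3×item 1 + 1×item 2 + 1×item 3: cost 46, value 134
- 2×item 1 + 1×item 2 + 3×item 3: cost 48, value 131
Best: 137 util.

137 util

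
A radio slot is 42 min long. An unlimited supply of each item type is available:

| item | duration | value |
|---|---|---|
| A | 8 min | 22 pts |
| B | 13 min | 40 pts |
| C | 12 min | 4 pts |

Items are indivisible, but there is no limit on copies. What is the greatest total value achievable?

Best value-per-unit is B at 40/13; filling with it alone gives 3×40 = 120.
Optimal mix: 2×A + 2×B → duration 42, value 124.

124 pts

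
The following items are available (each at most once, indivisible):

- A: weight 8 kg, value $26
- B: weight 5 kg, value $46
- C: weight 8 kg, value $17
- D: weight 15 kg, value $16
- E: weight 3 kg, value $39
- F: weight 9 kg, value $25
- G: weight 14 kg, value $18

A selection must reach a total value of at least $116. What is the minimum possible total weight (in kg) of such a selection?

24

Subsets with value ≥ 116, sorted by total weight:
- A+B+C+E: weight 24, value 128
- A+B+E+F: weight 25, value 136
Minimum weight: 24 kg.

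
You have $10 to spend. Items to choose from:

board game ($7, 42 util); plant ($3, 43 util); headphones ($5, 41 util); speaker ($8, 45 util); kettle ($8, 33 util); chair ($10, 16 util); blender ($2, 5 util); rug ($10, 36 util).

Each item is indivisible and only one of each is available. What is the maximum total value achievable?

89 util

Check high-value combinations within $10:
- plant+headphones+blender: cost 3+5+2=10, value 43+41+5=89
- board game+plant: cost 7+3=10, value 42+43=85
- plant+headphones: cost 3+5=8, value 43+41=84
Best: 89 util.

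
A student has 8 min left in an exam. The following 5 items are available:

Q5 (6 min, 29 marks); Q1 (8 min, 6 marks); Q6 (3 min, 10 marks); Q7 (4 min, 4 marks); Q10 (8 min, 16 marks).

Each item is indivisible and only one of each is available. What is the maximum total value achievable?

29 marks

Check high-value combinations within 8 min:
- Q5: time 6, value 29
- Q10: time 8, value 16
- Q6+Q7: time 3+4=7, value 10+4=14
- Q6: time 3, value 10
- Q1: time 8, value 6
Best: 29 marks.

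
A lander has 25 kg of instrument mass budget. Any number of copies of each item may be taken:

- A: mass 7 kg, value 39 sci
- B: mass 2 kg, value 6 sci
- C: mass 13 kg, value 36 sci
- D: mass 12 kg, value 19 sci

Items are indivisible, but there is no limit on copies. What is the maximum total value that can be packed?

Best value-per-unit is A at 39/7; filling with it alone gives 3×39 = 117.
Optimal mix: 3×A + 2×B → mass 25, value 129.

129 sci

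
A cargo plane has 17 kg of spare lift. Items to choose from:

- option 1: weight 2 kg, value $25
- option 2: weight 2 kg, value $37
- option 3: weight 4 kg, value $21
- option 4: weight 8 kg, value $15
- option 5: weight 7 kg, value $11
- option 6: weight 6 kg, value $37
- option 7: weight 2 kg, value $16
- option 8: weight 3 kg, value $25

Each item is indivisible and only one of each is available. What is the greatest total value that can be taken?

$145

Check high-value combinations within 17 kg:
- option 1+option 2+option 3+option 6+option 8: weight 2+2+4+6+3=17, value 25+37+21+37+25=145
- option 1+option 2+option 6+option 7+option 8: weight 2+2+6+2+3=15, value 25+37+37+16+25=140
- option 1+option 2+option 3+option 6+option 7: weight 2+2+4+6+2=16, value 25+37+21+37+16=136
- option 2+option 3+option 6+option 7+option 8: weight 2+4+6+2+3=17, value 37+21+37+16+25=136
- option 1+option 2+option 6+option 8: weight 2+2+6+3=13, value 25+37+37+25=124
Best: $145.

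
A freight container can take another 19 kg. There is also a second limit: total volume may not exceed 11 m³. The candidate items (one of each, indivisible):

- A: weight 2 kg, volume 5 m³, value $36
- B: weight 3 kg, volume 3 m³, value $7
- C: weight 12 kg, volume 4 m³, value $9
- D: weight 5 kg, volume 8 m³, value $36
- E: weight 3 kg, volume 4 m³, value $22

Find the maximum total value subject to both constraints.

$58

Feasible sets respecting both limits:
- A+E: weight 5, volume 9, value 58
- A+C: weight 14, volume 9, value 45
- A+B: weight 5, volume 8, value 43
Best: $58.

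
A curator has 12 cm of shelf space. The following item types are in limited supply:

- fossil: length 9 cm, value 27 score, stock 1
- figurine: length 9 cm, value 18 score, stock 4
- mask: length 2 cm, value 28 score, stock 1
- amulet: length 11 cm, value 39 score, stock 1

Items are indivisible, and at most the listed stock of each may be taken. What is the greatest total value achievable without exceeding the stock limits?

55 score

Best selections within length 12 and stock limits:
- 1×fossil + 1×mask: length 11, value 55
- 1×figurine + 1×mask: length 11, value 46
- 1×amulet: length 11, value 39
Best: 55 score.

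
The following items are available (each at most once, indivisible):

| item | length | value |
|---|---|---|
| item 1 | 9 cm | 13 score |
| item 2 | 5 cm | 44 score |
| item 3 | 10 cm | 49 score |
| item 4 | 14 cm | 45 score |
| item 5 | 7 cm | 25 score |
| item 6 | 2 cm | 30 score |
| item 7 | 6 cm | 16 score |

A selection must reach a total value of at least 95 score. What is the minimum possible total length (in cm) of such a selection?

14

Subsets with value ≥ 95, sorted by total length:
- item 2+item 5+item 6: length 14, value 99
- item 2+item 3+item 6: length 17, value 123
Minimum length: 14 cm.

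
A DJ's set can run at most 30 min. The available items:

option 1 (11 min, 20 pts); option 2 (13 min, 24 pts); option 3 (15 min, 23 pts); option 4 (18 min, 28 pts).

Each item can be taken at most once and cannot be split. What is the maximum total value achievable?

This is a 0/1 knapsack; check combinations near the capacity.
- option 1+option 4: duration 11+18=29, value 20+28=48
- option 2+option 3: duration 13+15=28, value 24+23=47
- option 1+option 2: duration 11+13=24, value 20+24=44
- option 1+option 3: duration 11+15=26, value 20+23=43
Best: 48 pts.

48 pts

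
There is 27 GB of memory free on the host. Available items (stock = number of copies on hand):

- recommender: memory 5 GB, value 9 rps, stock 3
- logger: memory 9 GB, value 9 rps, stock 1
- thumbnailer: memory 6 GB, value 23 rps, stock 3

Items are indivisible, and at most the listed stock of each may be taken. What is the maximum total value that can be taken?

78 rps

Best selections within memory 27 and stock limits:
- 1×recommender + 3×thumbnailer: memory 23, value 78
- 1×logger + 3×thumbnailer: memory 27, value 78
- 3×recommender + 2×thumbnailer: memory 27, value 73
Best: 78 rps.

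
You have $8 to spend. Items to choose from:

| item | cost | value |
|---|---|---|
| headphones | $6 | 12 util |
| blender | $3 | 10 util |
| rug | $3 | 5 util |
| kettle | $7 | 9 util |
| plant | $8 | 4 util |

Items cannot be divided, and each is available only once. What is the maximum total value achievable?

Check high-value combinations within $8:
- blender+rug: cost 3+3=6, value 10+5=15
- headphones: cost 6, value 12
- blender: cost 3, value 10
- kettle: cost 7, value 9
Best: 15 util.

15 util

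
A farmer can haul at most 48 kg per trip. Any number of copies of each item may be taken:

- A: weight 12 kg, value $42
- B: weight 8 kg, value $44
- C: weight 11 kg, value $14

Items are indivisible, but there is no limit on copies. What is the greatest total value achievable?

$264

Best value-per-unit is B at 44/8, and filling with it alone uses weight 6×8=48. No mix of the others beats 6×44 = 264.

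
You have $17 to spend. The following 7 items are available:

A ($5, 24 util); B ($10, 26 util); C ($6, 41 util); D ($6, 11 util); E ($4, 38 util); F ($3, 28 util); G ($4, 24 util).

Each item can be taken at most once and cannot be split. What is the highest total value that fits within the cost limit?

This is a 0/1 knapsack; check combinations near the capacity.
- C+E+F+G: cost 6+4+3+4=17, value 41+38+28+24=131
- A+E+F+G: cost 5+4+3+4=16, value 24+38+28+24=114
- C+E+F: cost 6+4+3=13, value 41+38+28=107
- C+E+G: cost 6+4+4=14, value 41+38+24=103
Best: 131 util.

131 util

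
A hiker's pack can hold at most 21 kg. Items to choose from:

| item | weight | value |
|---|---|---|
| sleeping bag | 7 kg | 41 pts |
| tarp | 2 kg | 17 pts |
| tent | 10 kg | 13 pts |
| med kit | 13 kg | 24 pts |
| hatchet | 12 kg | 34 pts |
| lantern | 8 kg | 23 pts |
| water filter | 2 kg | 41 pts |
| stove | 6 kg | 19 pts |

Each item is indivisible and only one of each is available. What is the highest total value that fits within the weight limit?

122 pts

Check high-value combinations within 21 kg:
- sleeping bag+tarp+lantern+water filter: weight 7+2+8+2=19, value 41+17+23+41=122
- sleeping bag+tarp+water filter+stove: weight 7+2+2+6=17, value 41+17+41+19=118
- sleeping bag+hatchet+water filter: weight 7+12+2=21, value 41+34+41=116
- sleeping bag+tarp+tent+water filter: weight 7+2+10+2=21, value 41+17+13+41=112
Best: 122 pts.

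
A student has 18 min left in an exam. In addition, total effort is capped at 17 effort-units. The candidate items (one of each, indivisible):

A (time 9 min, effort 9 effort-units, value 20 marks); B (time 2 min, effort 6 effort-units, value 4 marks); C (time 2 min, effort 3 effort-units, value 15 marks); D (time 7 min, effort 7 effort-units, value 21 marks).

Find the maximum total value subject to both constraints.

41 marks

Feasible sets respecting both limits:
- A+D: time 16, effort 16, value 41
- B+C+D: time 11, effort 16, value 40
- C+D: time 9, effort 10, value 36
Best: 41 marks.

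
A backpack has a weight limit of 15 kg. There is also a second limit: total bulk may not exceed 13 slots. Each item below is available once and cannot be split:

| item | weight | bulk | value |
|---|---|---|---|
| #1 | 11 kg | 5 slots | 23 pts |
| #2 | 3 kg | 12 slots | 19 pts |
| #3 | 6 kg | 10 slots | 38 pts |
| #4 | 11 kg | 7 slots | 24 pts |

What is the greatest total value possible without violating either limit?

38 pts

Feasible sets respecting both limits:
- #3: weight 6, bulk 10, value 38
- #4: weight 11, bulk 7, value 24
- #1: weight 11, bulk 5, value 23
- #2: weight 3, bulk 12, value 19
Best: 38 pts.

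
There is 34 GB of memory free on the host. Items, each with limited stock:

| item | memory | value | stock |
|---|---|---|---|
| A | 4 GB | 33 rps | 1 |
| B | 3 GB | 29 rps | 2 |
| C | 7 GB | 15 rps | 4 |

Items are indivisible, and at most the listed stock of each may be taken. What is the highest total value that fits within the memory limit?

Top feasible selections:
- 1×A + 2×B + 3×C: memory 31, value 136
- 1×A + 2×B + 2×C: memory 24, value 121
Best: 136 rps.

136 rps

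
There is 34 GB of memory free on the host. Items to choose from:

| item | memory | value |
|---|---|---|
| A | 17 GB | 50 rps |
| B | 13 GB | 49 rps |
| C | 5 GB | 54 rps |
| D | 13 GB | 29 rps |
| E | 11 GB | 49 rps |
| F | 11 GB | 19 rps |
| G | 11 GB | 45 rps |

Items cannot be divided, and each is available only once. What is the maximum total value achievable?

Check high-value combinations within 34 GB:
- A+C+E: memory 17+5+11=33, value 50+54+49=153
- B+C+E: memory 13+5+11=29, value 49+54+49=152
- A+C+G: memory 17+5+11=33, value 50+54+45=149
- C+E+G: memory 5+11+11=27, value 54+49+45=148
- B+C+G: memory 13+5+11=29, value 49+54+45=148
Best: 153 rps.

153 rps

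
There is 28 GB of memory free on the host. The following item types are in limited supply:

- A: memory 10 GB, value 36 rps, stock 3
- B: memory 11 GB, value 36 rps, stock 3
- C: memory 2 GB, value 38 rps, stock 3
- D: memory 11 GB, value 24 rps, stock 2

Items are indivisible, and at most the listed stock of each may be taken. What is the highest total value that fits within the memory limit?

186 rps

Top feasible selections:
- 2×A + 3×C: memory 26, value 186
- 1×A + 1×B + 3×C: memory 27, value 186
- 2×B + 3×C: memory 28, value 186
Best: 186 rps.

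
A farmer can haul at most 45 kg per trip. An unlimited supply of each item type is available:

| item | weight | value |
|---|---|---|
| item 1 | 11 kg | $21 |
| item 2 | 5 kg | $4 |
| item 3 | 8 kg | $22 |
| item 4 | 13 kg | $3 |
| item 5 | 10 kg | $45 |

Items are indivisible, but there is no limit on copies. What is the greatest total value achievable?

$184

Best value-per-unit is item 5 at 45/10; filling with it alone gives 4×45 = 180.
Optimal mix: 1×item 2 + 4×item 5 → weight 45, value 184.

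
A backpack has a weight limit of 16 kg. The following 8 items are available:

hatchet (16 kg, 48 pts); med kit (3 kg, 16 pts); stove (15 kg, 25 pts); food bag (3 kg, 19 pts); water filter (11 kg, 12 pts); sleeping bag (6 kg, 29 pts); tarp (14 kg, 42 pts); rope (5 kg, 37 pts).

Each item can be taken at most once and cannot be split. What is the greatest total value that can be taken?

Check high-value combinations within 16 kg:
- food bag+sleeping bag+rope: weight 3+6+5=14, value 19+29+37=85
- med kit+sleeping bag+rope: weight 3+6+5=14, value 16+29+37=82
- med kit+food bag+rope: weight 3+3+5=11, value 16+19+37=72
- sleeping bag+rope: weight 6+5=11, value 29+37=66
- med kit+food bag+sleeping bag: weight 3+3+6=12, value 16+19+29=64
Best: 85 pts.

85 pts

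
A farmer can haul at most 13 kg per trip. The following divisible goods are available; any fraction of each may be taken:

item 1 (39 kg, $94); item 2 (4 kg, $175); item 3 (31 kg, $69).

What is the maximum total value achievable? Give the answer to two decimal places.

196.69

Take in order of value per unit:
- item 2 (175/4 per unit): all 4 → value 175, running total 175.00
- item 1 (94/39 per unit): 9 of 39 → value 9×94/39 = 21.6923, running total 196.69
Total 196.69.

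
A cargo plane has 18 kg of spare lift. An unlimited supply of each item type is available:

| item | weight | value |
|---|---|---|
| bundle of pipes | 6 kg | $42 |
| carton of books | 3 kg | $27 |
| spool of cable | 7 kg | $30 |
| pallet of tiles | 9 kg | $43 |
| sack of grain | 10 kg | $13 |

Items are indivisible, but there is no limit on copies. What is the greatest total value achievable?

$162

Best value-per-unit is carton of books at 27/3, and filling with it alone uses weight 6×3=18. No mix of the others beats 6×27 = 162.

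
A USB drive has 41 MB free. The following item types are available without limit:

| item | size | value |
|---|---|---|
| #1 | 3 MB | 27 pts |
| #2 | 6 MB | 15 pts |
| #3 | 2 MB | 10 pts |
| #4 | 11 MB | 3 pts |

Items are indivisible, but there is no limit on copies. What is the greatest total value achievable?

361 pts

Best value-per-unit is #1 at 27/3; filling with it alone gives 13×27 = 351.
Optimal mix: 13×#1 + 1×#3 → size 41, value 361.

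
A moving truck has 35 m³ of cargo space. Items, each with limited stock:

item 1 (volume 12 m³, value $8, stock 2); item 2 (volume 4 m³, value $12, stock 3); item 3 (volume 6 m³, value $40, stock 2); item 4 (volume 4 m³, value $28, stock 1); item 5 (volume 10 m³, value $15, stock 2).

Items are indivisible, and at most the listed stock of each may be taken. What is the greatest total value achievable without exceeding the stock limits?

$147

Top feasible selections:
- 2×item 2 + 2×item 3 + 1×item 4 + 1×item 5: volume 34, value 147
- 3×item 2 + 2×item 3 + 1×item 4: volume 28, value 144
Best: $147.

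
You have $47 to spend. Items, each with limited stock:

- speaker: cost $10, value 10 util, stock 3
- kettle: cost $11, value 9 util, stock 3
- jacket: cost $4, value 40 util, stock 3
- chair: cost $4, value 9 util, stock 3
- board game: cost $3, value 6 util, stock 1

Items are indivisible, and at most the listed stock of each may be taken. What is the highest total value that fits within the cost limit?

173 util

Best selections within cost 47 and stock limits:
- 2×speaker + 3×jacket + 3×chair + 1×board game: cost 47, value 173
- 2×speaker + 3×jacket + 3×chair: cost 44, value 167
- 1×speaker + 1×kettle + 3×jacket + 3×chair: cost 45, value 166
- 2×kettle + 3×jacket + 3×chair: cost 46, value 165
Best: 173 util.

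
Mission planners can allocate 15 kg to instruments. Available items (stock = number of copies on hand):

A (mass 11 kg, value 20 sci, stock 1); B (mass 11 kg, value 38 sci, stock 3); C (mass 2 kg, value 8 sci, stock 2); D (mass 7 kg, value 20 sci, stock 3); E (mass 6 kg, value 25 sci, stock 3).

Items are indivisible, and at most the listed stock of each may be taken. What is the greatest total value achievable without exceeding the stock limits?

Best selections within mass 15 and stock limits:
- 1×C + 2×E: mass 14, value 58
- 1×B + 2×C: mass 15, value 54
- 1×C + 1×D + 1×E: mass 15, value 53
Best: 58 sci.

58 sci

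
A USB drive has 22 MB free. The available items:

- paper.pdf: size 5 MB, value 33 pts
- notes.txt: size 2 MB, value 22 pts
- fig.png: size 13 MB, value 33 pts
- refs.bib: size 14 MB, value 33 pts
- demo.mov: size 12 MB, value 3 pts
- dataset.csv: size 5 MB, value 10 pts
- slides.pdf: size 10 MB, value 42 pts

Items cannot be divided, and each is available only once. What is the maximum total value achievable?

107 pts

This is a 0/1 knapsack; check combinations near the capacity.
- paper.pdf+notes.txt+dataset.csv+slides.pdf: size 5+2+5+10=22, value 33+22+10+42=107
- paper.pdf+notes.txt+slides.pdf: size 5+2+10=17, value 33+22+42=97
- paper.pdf+notes.txt+fig.png: size 5+2+13=20, value 33+22+33=88
- paper.pdf+notes.txt+refs.bib: size 5+2+14=21, value 33+22+33=88
Best: 107 pts.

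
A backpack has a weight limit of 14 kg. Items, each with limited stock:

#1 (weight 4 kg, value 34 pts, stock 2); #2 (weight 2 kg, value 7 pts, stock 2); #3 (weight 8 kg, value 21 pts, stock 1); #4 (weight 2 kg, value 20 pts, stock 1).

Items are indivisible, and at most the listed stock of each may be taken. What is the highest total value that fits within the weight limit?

Best selections within weight 14 and stock limits:
- 2×#1 + 2×#2 + 1×#4: weight 14, value 102
- 2×#1 + 1×#2 + 1×#4: weight 12, value 95
Best: 102 pts.

102 pts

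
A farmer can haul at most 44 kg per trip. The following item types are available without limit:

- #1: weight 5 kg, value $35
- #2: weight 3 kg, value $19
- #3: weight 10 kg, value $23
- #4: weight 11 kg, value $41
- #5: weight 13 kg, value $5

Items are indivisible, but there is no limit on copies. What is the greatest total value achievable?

$302

Best value-per-unit is #1 at 35/5; filling with it alone gives 8×35 = 280.
Optimal mix: 7×#1 + 3×#2 → weight 44, value 302.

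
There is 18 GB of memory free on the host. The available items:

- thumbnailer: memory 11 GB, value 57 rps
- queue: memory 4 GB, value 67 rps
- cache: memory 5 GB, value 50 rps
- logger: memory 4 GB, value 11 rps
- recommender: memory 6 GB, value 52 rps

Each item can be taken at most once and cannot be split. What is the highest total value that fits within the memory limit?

This is a 0/1 knapsack; check combinations near the capacity.
- queue+cache+recommender: memory 4+5+6=15, value 67+50+52=169
- queue+logger+recommender: memory 4+4+6=14, value 67+11+52=130
- queue+cache+logger: memory 4+5+4=13, value 67+50+11=128
Best: 169 rps.

169 rps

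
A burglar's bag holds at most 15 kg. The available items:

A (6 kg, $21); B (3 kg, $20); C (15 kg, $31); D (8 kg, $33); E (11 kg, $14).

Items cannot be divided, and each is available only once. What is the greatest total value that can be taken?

$54

Check high-value combinations within 15 kg:
- A+D: weight 6+8=14, value 21+33=54
- B+D: weight 3+8=11, value 20+33=53
- A+B: weight 6+3=9, value 21+20=41
- B+E: weight 3+11=14, value 20+14=34
Best: $54.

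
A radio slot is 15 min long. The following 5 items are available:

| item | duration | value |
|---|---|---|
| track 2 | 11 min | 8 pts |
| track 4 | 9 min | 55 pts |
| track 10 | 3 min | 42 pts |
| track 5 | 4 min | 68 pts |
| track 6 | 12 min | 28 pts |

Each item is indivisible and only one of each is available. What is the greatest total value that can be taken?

Check high-value combinations within 15 min:
- track 4+track 5: duration 9+4=13, value 55+68=123
- track 10+track 5: duration 3+4=7, value 42+68=110
- track 4+track 10: duration 9+3=12, value 55+42=97
- track 2+track 5: duration 11+4=15, value 8+68=76
Best: 123 pts.

123 pts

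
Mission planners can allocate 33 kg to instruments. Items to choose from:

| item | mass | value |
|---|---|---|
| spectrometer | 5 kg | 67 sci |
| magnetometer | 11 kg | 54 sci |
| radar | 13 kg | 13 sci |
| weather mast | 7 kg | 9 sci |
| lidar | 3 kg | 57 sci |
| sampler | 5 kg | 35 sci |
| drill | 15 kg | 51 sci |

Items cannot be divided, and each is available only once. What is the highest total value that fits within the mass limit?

Check high-value combinations within 33 kg:
- spectrometer+magnetometer+weather mast+lidar+sampler: mass 5+11+7+3+5=31, value 67+54+9+57+35=222
- spectrometer+magnetometer+lidar+sampler: mass 5+11+3+5=24, value 67+54+57+35=213
- spectrometer+lidar+sampler+drill: mass 5+3+5+15=28, value 67+57+35+51=210
- spectrometer+magnetometer+radar+lidar: mass 5+11+13+3=32, value 67+54+13+57=191
- spectrometer+magnetometer+weather mast+lidar: mass 5+11+7+3=26, value 67+54+9+57=187
Best: 222 sci.

222 sci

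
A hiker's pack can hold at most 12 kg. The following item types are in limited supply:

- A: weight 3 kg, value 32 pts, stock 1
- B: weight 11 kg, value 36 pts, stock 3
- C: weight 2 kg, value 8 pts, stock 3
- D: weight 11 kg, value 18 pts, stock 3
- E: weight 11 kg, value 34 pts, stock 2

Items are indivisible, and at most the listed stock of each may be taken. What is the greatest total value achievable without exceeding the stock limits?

56 pts

Top feasible selections:
- 1×A + 3×C: weight 9, value 56
- 1×A + 2×C: weight 7, value 48
- 1×A + 1×C: weight 5, value 40
Best: 56 pts.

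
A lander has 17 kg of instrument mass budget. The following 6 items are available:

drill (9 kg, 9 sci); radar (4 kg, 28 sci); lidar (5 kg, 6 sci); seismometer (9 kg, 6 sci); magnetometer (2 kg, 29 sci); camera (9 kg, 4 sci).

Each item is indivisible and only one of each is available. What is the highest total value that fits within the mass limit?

This is a 0/1 knapsack; check combinations near the capacity.
- drill+radar+magnetometer: mass 9+4+2=15, value 9+28+29=66
- radar+lidar+magnetometer: mass 4+5+2=11, value 28+6+29=63
- radar+seismometer+magnetometer: mass 4+9+2=15, value 28+6+29=63
Best: 66 sci.

66 sci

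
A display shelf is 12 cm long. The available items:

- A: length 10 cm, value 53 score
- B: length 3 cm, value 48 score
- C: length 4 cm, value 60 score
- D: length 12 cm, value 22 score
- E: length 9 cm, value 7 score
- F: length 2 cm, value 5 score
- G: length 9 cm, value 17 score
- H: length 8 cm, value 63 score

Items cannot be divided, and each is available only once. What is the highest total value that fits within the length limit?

Check high-value combinations within 12 cm:
- C+H: length 4+8=12, value 60+63=123
- B+C+F: length 3+4+2=9, value 48+60+5=113
- B+H: length 3+8=11, value 48+63=111
Best: 123 score.

123 score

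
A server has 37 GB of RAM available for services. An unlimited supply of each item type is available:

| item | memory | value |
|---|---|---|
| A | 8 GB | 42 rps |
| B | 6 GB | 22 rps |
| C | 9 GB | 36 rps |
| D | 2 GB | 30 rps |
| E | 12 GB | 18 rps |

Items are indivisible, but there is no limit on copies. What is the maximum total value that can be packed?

Best value-per-unit is D at 30/2, and filling with it alone uses memory 18×2=36. No mix of the others beats 18×30 = 540.

540 rps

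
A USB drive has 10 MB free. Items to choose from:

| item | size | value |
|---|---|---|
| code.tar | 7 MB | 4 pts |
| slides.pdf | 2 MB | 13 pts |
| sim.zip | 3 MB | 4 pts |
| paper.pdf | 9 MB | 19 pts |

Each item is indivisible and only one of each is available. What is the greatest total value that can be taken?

19 pts

This is a 0/1 knapsack; check combinations near the capacity.
- paper.pdf: size 9, value 19
- slides.pdf+sim.zip: size 2+3=5, value 13+4=17
- code.tar+slides.pdf: size 7+2=9, value 4+13=17
Best: 19 pts.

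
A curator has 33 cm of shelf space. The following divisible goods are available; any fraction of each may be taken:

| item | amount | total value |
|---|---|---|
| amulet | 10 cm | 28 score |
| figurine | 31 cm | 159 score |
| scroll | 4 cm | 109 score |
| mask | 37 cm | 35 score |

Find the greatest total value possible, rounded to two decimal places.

257.74

Take in order of value per unit:
- scroll (109/4 per unit): all 4 → value 109, running total 109.00
- figurine (159/31 per unit): 29 of 31 → value 29×159/31 = 148.7419, running total 257.74
Total 257.74.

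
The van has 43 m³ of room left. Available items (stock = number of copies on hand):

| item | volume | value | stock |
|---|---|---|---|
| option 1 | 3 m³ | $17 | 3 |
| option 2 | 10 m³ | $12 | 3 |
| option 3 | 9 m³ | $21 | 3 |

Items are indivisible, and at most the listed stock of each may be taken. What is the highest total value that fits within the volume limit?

$114

Best selections within volume 43 and stock limits:
- 3×option 1 + 3×option 3: volume 36, value 114
- 2×option 1 + 1×option 2 + 3×option 3: volume 43, value 109
Best: $114.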